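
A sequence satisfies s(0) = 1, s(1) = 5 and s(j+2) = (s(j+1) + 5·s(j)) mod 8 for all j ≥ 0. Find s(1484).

s(0) = 1,  s(1) = 5,  s(2) = 2,  s(3) = 3,  s(4) = 5,  s(5) = 4,  s(6) = 5,  s(7) = 1,  s(8) = 2,  s(9) = 7,  s(10) = 1,  s(11) = 4,  s(12) = 1,  s(13) = 5.
The sequence repeats with period 12.
So s(1484) = s(0 + ((1484-0) mod 12)) = s(8) = 2.

2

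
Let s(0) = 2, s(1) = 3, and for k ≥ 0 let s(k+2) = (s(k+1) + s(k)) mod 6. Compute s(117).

Computing terms: s(0) = 2,  s(1) = 3,  s(2) = 5,  s(3) = 2,  s(4) = 1,  s(5) = 3,  s(6) = 4,  s(7) = 1,  s(8) = 5,  s(9) = 0,  s(10) = 5,  s(11) = 5,  s(12) = 4,  s(13) = 3,  s(14) = 1,  s(15) = 4,  s(16) = 5,  s(17) = 3,  s(18) = 2,  s(19) = 5,  s(20) = 1,  s(21) = 0,  s(22) = 1,  s(23) = 1,  s(24) = 2,  s(25) = 3.
Since (s(24), s(25)) = (s(0), s(1)) = (2, 3) (two consecutive terms determine the rest), the sequence is periodic with period 24.
(117 - 0) mod 24 = 21, so s(117) = s(21) = 0.

0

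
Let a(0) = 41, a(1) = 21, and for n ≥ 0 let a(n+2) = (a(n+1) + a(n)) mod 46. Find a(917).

Computing terms: a(0) = 41, a(1) = 21, a(2) = 16, a(3) = 37, a(4) = 7, a(5) = 44, a(6) = 5, a(7) = 3, a(8) = 8, a(9) = 11, a(10) = 19, a(11) = 30, a(12) = 3, a(13) = 33, a(14) = 36, a(15) = 23, a(16) = 13, a(17) = 36, a(18) = 3, a(19) = 39, a(20) = 42, a(21) = 35, a(22) = 31, a(23) = 20, a(24) = 5, a(25) = 25, a(26) = 30, a(27) = 9, a(28) = 39, a(29) = 2, a(30) = 41, a(31) = 43, a(32) = 38, a(33) = 35, a(34) = 27, a(35) = 16, a(36) = 43, a(37) = 13, a(38) = 10, a(39) = 23, a(40) = 33, a(41) = 10, a(42) = 43, a(43) = 7, a(44) = 4, a(45) = 11, a(46) = 15, a(47) = 26, a(48) = 41, a(49) = 21.
The sequence repeats with period 48.
So a(917) = a(0 + ((917-0) mod 48)) = a(5) = 44.

44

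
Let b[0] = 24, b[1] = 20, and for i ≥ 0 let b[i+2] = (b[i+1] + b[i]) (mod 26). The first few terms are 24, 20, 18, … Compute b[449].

b[0] = 24; b[1] = 20; b[2] = 18; b[3] = 12; b[4] = 4; b[5] = 16; b[6] = 20; b[7] = 10; b[8] = 4; b[9] = 14; b[10] = 18; b[11] = 6; b[12] = 24; b[13] = 4; b[14] = 2; b[15] = 6; b[16] = 8; b[17] = 14; b[18] = 22; b[19] = 10; b[20] = 6; b[21] = 16; b[22] = 22; b[23] = 12; b[24] = 8; b[25] = 20; b[26] = 2; b[27] = 22; b[28] = 24; b[29] = 20.
The sequence repeats with period 28.
So b[449] = b[0 + ((449-0) mod 28)] = b[1] = 20.

20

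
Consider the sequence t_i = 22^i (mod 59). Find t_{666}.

51

Computing terms: t_1 = 22, t_2 = 12, t_3 = 28, t_4 = 26, t_5 = 41, t_6 = 17, t_7 = 20, t_8 = 27, t_9 = 4, t_{10} = 29, t_{11} = 48, t_{12} = 53, t_{13} = 45, t_{14} = 46, t_{15} = 9, t_{16} = 21, t_{17} = 49, t_{18} = 16, t_{19} = 57, t_{20} = 15, t_{21} = 35, t_{22} = 3, t_{23} = 7, t_{24} = 36, t_{25} = 25, t_{26} = 19, t_{27} = 5, t_{28} = 51, t_{29} = 1, t_{30} = 22.
Since t_{30} = t_1 = 22, the sequence is periodic with period 29.
(666 - 1) mod 29 = 27, so t_{666} = t_{28} = 51.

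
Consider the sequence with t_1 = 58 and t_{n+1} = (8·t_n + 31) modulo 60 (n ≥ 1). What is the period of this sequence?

4

Listing terms: t_1 = 58,  t_2 = 15,  t_3 = 31,  t_4 = 39,  t_5 = 43,  t_6 = 15.
Since t_6 = t_2 = 15, the sequence is eventually periodic: after a pre-period of length 1 it cycles with period 4.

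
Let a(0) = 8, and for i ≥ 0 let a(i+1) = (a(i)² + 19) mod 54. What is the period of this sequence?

6

a(0) = 8; a(1) = 29; a(2) = 50; a(3) = 35; a(4) = 2; a(5) = 23; a(6) = 8.
The sequence repeats with period 6.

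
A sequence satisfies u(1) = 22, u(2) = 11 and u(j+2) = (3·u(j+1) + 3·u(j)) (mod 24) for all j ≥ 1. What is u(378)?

Listing terms: u(1) = 22, u(2) = 11, u(3) = 3, u(4) = 18, u(5) = 15, u(6) = 3, u(7) = 6, u(8) = 3, u(9) = 3, u(10) = 18.
Since (u(9), u(10)) = (u(3), u(4)) = (3, 18) (two consecutive terms determine the rest), the sequence is eventually periodic: after a pre-period of length 2 it cycles with period 6.
For j ≥ 3, u(j) depends only on (j - 3) mod 6. (378 - 3) mod 6 = 3, so u(378) = u(6) = 3.

3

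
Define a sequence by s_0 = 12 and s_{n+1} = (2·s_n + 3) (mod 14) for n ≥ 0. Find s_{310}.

Listing terms: s_0 = 12; s_1 = 13; s_2 = 1; s_3 = 5; s_4 = 13.
Since s_4 = s_1 = 13, the sequence is eventually periodic: after a pre-period of length 1 it cycles with period 3.
For n ≥ 1, s_n depends only on (n - 1) mod 3. (310 - 1) mod 3 = 0, so s_{310} = s_1 = 13.

13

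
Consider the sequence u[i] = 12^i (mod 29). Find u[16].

Listing terms: u[1] = 12, u[2] = 28, u[3] = 17, u[4] = 1, u[5] = 12.
The sequence repeats with period 4.
(16 - 1) mod 4 = 3, so u[16] = u[4] = 1.

1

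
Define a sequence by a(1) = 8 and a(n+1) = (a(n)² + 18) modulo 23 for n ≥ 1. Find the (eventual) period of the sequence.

Listing terms: a(1) = 8, a(2) = 13, a(3) = 3, a(4) = 4, a(5) = 11, a(6) = 1, a(7) = 19, a(8) = 11.
Since a(8) = a(5) = 11, the sequence is eventually periodic: after a pre-period of length 4 it cycles with period 3.

3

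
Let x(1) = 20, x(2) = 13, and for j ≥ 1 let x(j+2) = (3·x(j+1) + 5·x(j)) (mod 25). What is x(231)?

19

Listing terms: x(1) = 20,  x(2) = 13,  x(3) = 14,  x(4) = 7,  x(5) = 16,  x(6) = 8,  x(7) = 4,  x(8) = 2,  x(9) = 1,  x(10) = 13,  x(11) = 19,  x(12) = 22,  x(13) = 11,  x(14) = 18,  x(15) = 9,  x(16) = 17,  x(17) = 21,  x(18) = 23,  x(19) = 24,  x(20) = 12,  x(21) = 6,  x(22) = 3,  x(23) = 14,  x(24) = 7.
Since (x(23), x(24)) = (x(3), x(4)) = (14, 7) (two consecutive terms determine the rest), the sequence is eventually periodic: after a pre-period of length 2 it cycles with period 20.
For j ≥ 3, x(j) depends only on (j - 3) mod 20. (231 - 3) mod 20 = 8, so x(231) = x(11) = 19.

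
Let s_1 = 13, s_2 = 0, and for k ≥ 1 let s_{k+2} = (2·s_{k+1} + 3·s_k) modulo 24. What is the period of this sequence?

8

Computing terms: s_1 = 13,  s_2 = 0,  s_3 = 15,  s_4 = 6,  s_5 = 9,  s_6 = 12,  s_7 = 3,  s_8 = 18,  s_9 = 21,  s_{10} = 0,  s_{11} = 15.
Since (s_{10}, s_{11}) = (s_2, s_3) = (0, 15) (two consecutive terms determine the rest), the sequence is eventually periodic: after a pre-period of length 1 it cycles with period 8.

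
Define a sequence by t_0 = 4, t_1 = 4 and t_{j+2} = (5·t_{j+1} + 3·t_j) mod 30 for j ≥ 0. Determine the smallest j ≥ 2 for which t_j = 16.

5

Listing terms: t_0 = 4; t_1 = 4; t_2 = 2; t_3 = 22; t_4 = 26; t_5 = 16; t_6 = 8; t_7 = 28; t_8 = 14; t_9 = 4; t_{10} = 2.
Since (t_9, t_{10}) = (t_1, t_2) = (4, 2) (two consecutive terms determine the rest), the sequence is eventually periodic: after a pre-period of length 1 it cycles with period 8.
The value 16 first appears (with j ≥ 2) at t_5.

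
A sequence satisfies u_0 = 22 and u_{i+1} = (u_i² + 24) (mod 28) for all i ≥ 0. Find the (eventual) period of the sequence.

3

We have u_0 = 22, u_1 = 4, u_2 = 12, u_3 = 0, u_4 = 24, u_5 = 12.
Since u_5 = u_2 = 12, the sequence is eventually periodic: after a pre-period of length 2 it cycles with period 3.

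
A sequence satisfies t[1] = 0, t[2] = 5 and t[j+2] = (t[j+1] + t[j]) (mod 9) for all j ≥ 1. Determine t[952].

t[1] = 0, t[2] = 5, t[3] = 5, t[4] = 1, t[5] = 6, t[6] = 7, t[7] = 4, t[8] = 2, t[9] = 6, t[10] = 8, t[11] = 5, t[12] = 4, t[13] = 0, t[14] = 4, t[15] = 4, t[16] = 8, t[17] = 3, t[18] = 2, t[19] = 5, t[20] = 7, t[21] = 3, t[22] = 1, t[23] = 4, t[24] = 5, t[25] = 0, t[26] = 5.
Since (t[25], t[26]) = (t[1], t[2]) = (0, 5) (two consecutive terms determine the rest), the sequence is periodic with period 24.
(952 - 1) mod 24 = 15, so t[952] = t[16] = 8.

8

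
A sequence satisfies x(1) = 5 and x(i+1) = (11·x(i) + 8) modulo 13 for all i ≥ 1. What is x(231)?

Listing terms: x(1) = 5; x(2) = 11; x(3) = 12; x(4) = 10; x(5) = 1; x(6) = 6; x(7) = 9; x(8) = 3; x(9) = 2; x(10) = 4; x(11) = 0; x(12) = 8; x(13) = 5.
Since x(13) = x(1) = 5, the sequence is periodic with period 12.
So x(231) = x(1 + ((231-1) mod 12)) = x(3) = 12.

12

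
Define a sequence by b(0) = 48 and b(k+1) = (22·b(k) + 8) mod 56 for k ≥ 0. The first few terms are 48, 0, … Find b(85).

0

Computing terms: b(0) = 48,  b(1) = 0,  b(2) = 8,  b(3) = 16,  b(4) = 24,  b(5) = 32,  b(6) = 40,  b(7) = 48.
The sequence repeats with period 7.
(85 - 0) mod 7 = 1, so b(85) = b(1) = 0.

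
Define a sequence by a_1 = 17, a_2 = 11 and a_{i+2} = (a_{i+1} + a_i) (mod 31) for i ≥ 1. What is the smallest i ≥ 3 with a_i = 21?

19

We have a_1 = 17; a_2 = 11; a_3 = 28; a_4 = 8; a_5 = 5; a_6 = 13; a_7 = 18; a_8 = 0; a_9 = 18; a_{10} = 18; a_{11} = 5; a_{12} = 23; a_{13} = 28; a_{14} = 20; a_{15} = 17; a_{16} = 6; a_{17} = 23; a_{18} = 29; a_{19} = 21; a_{20} = 19; a_{21} = 9; a_{22} = 28; a_{23} = 6; a_{24} = 3; a_{25} = 9; a_{26} = 12; a_{27} = 21; a_{28} = 2; a_{29} = 23; a_{30} = 25; a_{31} = 17; a_{32} = 11.
The sequence repeats with period 30.
The value 21 first appears (with i ≥ 3) at a_{19}.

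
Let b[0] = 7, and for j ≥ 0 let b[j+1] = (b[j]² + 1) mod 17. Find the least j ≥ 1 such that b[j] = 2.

2

b[0] = 7,  b[1] = 16,  b[2] = 2,  b[3] = 5,  b[4] = 9,  b[5] = 14,  b[6] = 10,  b[7] = 16.
Since b[7] = b[1] = 16, the sequence is eventually periodic: after a pre-period of length 1 it cycles with period 6.
The value 2 first appears (with j ≥ 1) at b[2].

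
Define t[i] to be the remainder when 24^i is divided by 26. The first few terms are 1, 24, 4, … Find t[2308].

16

Listing terms: t[0] = 1,  t[1] = 24,  t[2] = 4,  t[3] = 18,  t[4] = 16,  t[5] = 20,  t[6] = 12,  t[7] = 2,  t[8] = 22,  t[9] = 8,  t[10] = 10,  t[11] = 6,  t[12] = 14,  t[13] = 24.
Since t[13] = t[1] = 24, the sequence is eventually periodic: after a pre-period of length 1 it cycles with period 12.
For i ≥ 1, t[i] depends only on (i - 1) mod 12. (2308 - 1) mod 12 = 3, so t[2308] = t[4] = 16.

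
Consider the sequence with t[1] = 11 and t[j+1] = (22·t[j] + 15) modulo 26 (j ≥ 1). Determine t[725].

23

We have t[1] = 11, t[2] = 23, t[3] = 1, t[4] = 11.
The sequence repeats with period 3.
(725 - 1) mod 3 = 1, so t[725] = t[2] = 23.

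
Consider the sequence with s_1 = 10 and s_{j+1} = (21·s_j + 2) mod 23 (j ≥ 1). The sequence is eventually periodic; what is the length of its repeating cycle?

Listing terms: s_1 = 10; s_2 = 5; s_3 = 15; s_4 = 18; s_5 = 12; s_6 = 1; s_7 = 0; s_8 = 2; s_9 = 21; s_{10} = 6; s_{11} = 13; s_{12} = 22; s_{13} = 4; s_{14} = 17; s_{15} = 14; s_{16} = 20; s_{17} = 8; s_{18} = 9; s_{19} = 7; s_{20} = 11; s_{21} = 3; s_{22} = 19; s_{23} = 10.
Since s_{23} = s_1 = 10, the sequence is periodic with period 22.

22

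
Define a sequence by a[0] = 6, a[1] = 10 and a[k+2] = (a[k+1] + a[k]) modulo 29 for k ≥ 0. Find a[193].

a[0] = 6, a[1] = 10, a[2] = 16, a[3] = 26, a[4] = 13, a[5] = 10, a[6] = 23, a[7] = 4, a[8] = 27, a[9] = 2, a[10] = 0, a[11] = 2, a[12] = 2, a[13] = 4, a[14] = 6, a[15] = 10.
Since (a[14], a[15]) = (a[0], a[1]) = (6, 10) (two consecutive terms determine the rest), the sequence is periodic with period 14.
(193 - 0) mod 14 = 11, so a[193] = a[11] = 2.

2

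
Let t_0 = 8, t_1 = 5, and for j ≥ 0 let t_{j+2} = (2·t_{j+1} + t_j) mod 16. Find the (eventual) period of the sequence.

t_0 = 8, t_1 = 5, t_2 = 2, t_3 = 9, t_4 = 4, t_5 = 1, t_6 = 6, t_7 = 13, t_8 = 0, t_9 = 13, t_{10} = 10, t_{11} = 1, t_{12} = 12, t_{13} = 9, t_{14} = 14, t_{15} = 5, t_{16} = 8, t_{17} = 5.
Since (t_{16}, t_{17}) = (t_0, t_1) = (8, 5) (two consecutive terms determine the rest), the sequence is periodic with period 16.

16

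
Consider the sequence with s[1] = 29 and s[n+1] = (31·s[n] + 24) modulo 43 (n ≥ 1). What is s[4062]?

38

We have s[1] = 29, s[2] = 20, s[3] = 42, s[4] = 36, s[5] = 22, s[6] = 18, s[7] = 23, s[8] = 6, s[9] = 38, s[10] = 41, s[11] = 5, s[12] = 7, s[13] = 26, s[14] = 13, s[15] = 40, s[16] = 17, s[17] = 35, s[18] = 34, s[19] = 3, s[20] = 31, s[21] = 39, s[22] = 29.
The sequence repeats with period 21.
(4062 - 1) mod 21 = 8, so s[4062] = s[9] = 38.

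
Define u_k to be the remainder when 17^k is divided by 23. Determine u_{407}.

22

We have u_0 = 1; u_1 = 17; u_2 = 13; u_3 = 14; u_4 = 8; u_5 = 21; u_6 = 12; u_7 = 20; u_8 = 18; u_9 = 7; u_{10} = 4; u_{11} = 22; u_{12} = 6; u_{13} = 10; u_{14} = 9; u_{15} = 15; u_{16} = 2; u_{17} = 11; u_{18} = 3; u_{19} = 5; u_{20} = 16; u_{21} = 19; u_{22} = 1.
The sequence repeats with period 22.
(407 - 0) mod 22 = 11, so u_{407} = u_{11} = 22.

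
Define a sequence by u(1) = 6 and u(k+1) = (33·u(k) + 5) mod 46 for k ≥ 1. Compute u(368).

Computing terms: u(1) = 6,  u(2) = 19,  u(3) = 34,  u(4) = 23,  u(5) = 28,  u(6) = 9,  u(7) = 26,  u(8) = 35,  u(9) = 10,  u(10) = 13,  u(11) = 20,  u(12) = 21,  u(13) = 8,  u(14) = 39,  u(15) = 4,  u(16) = 45,  u(17) = 18,  u(18) = 1,  u(19) = 38,  u(20) = 17,  u(21) = 14,  u(22) = 7,  u(23) = 6.
The sequence repeats with period 22.
So u(368) = u(1 + ((368-1) mod 22)) = u(16) = 45.

45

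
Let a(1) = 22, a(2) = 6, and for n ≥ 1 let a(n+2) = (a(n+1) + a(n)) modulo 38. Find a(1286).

Computing terms: a(1) = 22; a(2) = 6; a(3) = 28; a(4) = 34; a(5) = 24; a(6) = 20; a(7) = 6; a(8) = 26; a(9) = 32; a(10) = 20; a(11) = 14; a(12) = 34; a(13) = 10; a(14) = 6; a(15) = 16; a(16) = 22; a(17) = 0; a(18) = 22; a(19) = 22; a(20) = 6.
The sequence repeats with period 18.
(1286 - 1) mod 18 = 7, so a(1286) = a(8) = 26.

26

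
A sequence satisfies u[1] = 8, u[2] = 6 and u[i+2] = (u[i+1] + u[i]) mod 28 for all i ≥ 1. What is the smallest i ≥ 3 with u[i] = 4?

Listing terms: u[1] = 8,  u[2] = 6,  u[3] = 14,  u[4] = 20,  u[5] = 6,  u[6] = 26,  u[7] = 4,  u[8] = 2,  u[9] = 6,  u[10] = 8,  u[11] = 14,  u[12] = 22,  u[13] = 8,  u[14] = 2,  u[15] = 10,  u[16] = 12,  u[17] = 22,  u[18] = 6,  u[19] = 0,  u[20] = 6,  u[21] = 6,  u[22] = 12,  u[23] = 18,  u[24] = 2,  u[25] = 20,  u[26] = 22,  u[27] = 14,  u[28] = 8,  u[29] = 22,  u[30] = 2,  u[31] = 24,  u[32] = 26,  u[33] = 22,  u[34] = 20,  u[35] = 14,  u[36] = 6,  u[37] = 20,  u[38] = 26,  u[39] = 18,  u[40] = 16,  u[41] = 6,  u[42] = 22,  u[43] = 0,  u[44] = 22,  u[45] = 22,  u[46] = 16,  u[47] = 10,  u[48] = 26,  u[49] = 8,  u[50] = 6.
Since (u[49], u[50]) = (u[1], u[2]) = (8, 6) (two consecutive terms determine the rest), the sequence is periodic with period 48.
The value 4 first appears (with i ≥ 3) at u[7].

7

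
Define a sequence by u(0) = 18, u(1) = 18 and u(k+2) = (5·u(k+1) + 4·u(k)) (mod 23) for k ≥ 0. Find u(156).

1

We have u(0) = 18, u(1) = 18, u(2) = 1, u(3) = 8, u(4) = 21, u(5) = 22, u(6) = 10, u(7) = 0, u(8) = 17, u(9) = 16, u(10) = 10, u(11) = 22, u(12) = 12, u(13) = 10, u(14) = 6, u(15) = 1, u(16) = 6, u(17) = 11, u(18) = 10, u(19) = 2, u(20) = 4, u(21) = 5, u(22) = 18, u(23) = 18.
The sequence repeats with period 22.
(156 - 0) mod 22 = 2, so u(156) = u(2) = 1.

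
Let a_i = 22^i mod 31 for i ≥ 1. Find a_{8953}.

13

Computing terms: a_1 = 22,  a_2 = 19,  a_3 = 15,  a_4 = 20,  a_5 = 6,  a_6 = 8,  a_7 = 21,  a_8 = 28,  a_9 = 27,  a_{10} = 5,  a_{11} = 17,  a_{12} = 2,  a_{13} = 13,  a_{14} = 7,  a_{15} = 30,  a_{16} = 9,  a_{17} = 12,  a_{18} = 16,  a_{19} = 11,  a_{20} = 25,  a_{21} = 23,  a_{22} = 10,  a_{23} = 3,  a_{24} = 4,  a_{25} = 26,  a_{26} = 14,  a_{27} = 29,  a_{28} = 18,  a_{29} = 24,  a_{30} = 1,  a_{31} = 22.
The sequence repeats with period 30.
(8953 - 1) mod 30 = 12, so a_{8953} = a_{13} = 13.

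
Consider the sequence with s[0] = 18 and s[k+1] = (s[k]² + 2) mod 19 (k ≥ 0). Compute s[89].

We have s[0] = 18; s[1] = 3; s[2] = 11; s[3] = 9; s[4] = 7; s[5] = 13; s[6] = 0; s[7] = 2; s[8] = 6; s[9] = 0.
Since s[9] = s[6] = 0, the sequence is eventually periodic: after a pre-period of length 6 it cycles with period 3.
For k ≥ 6, s[k] depends only on (k - 6) mod 3. (89 - 6) mod 3 = 2, so s[89] = s[8] = 6.

6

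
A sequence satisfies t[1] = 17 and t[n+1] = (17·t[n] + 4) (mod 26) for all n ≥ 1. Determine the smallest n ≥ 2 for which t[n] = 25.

5

t[1] = 17, t[2] = 7, t[3] = 19, t[4] = 15, t[5] = 25, t[6] = 13, t[7] = 17.
The sequence repeats with period 6.
The value 25 first appears (with n ≥ 2) at t[5].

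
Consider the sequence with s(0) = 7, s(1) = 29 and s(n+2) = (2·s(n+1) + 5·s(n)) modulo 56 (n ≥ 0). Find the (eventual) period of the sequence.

24

s(0) = 7; s(1) = 29; s(2) = 37; s(3) = 51; s(4) = 7; s(5) = 45; s(6) = 13; s(7) = 27; s(8) = 7; s(9) = 37; s(10) = 53; s(11) = 11; s(12) = 7; s(13) = 13; s(14) = 5; s(15) = 19; s(16) = 7; s(17) = 53; s(18) = 29; s(19) = 43; s(20) = 7; s(21) = 5; s(22) = 45; s(23) = 3; s(24) = 7; s(25) = 29.
The sequence repeats with period 24.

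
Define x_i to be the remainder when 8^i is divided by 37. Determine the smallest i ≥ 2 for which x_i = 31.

Computing terms: x_1 = 8,  x_2 = 27,  x_3 = 31,  x_4 = 26,  x_5 = 23,  x_6 = 36,  x_7 = 29,  x_8 = 10,  x_9 = 6,  x_{10} = 11,  x_{11} = 14,  x_{12} = 1,  x_{13} = 8.
The sequence repeats with period 12.
The value 31 first appears (with i ≥ 2) at x_3.

3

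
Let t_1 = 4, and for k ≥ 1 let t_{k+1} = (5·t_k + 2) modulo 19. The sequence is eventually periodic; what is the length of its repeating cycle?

We have t_1 = 4; t_2 = 3; t_3 = 17; t_4 = 11; t_5 = 0; t_6 = 2; t_7 = 12; t_8 = 5; t_9 = 8; t_{10} = 4.
The sequence repeats with period 9.

9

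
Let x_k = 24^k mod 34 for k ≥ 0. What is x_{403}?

We have x_0 = 1, x_1 = 24, x_2 = 32, x_3 = 20, x_4 = 4, x_5 = 28, x_6 = 26, x_7 = 12, x_8 = 16, x_9 = 10, x_{10} = 2, x_{11} = 14, x_{12} = 30, x_{13} = 6, x_{14} = 8, x_{15} = 22, x_{16} = 18, x_{17} = 24.
Since x_{17} = x_1 = 24, the sequence is eventually periodic: after a pre-period of length 1 it cycles with period 16.
For k ≥ 1, x_k depends only on (k - 1) mod 16. (403 - 1) mod 16 = 2, so x_{403} = x_3 = 20.

20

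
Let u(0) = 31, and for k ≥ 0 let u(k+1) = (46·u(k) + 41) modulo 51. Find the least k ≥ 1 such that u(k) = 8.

Computing terms: u(0) = 31, u(1) = 39, u(2) = 50, u(3) = 46, u(4) = 15, u(5) = 17, u(6) = 7, u(7) = 6, u(8) = 11, u(9) = 37, u(10) = 9, u(11) = 47, u(12) = 10, u(13) = 42, u(14) = 35, u(15) = 19, u(16) = 48, u(17) = 5, u(18) = 16, u(19) = 12, u(20) = 32, u(21) = 34, u(22) = 24, u(23) = 23, u(24) = 28, u(25) = 3, u(26) = 26, u(27) = 13, u(28) = 27, u(29) = 8, u(30) = 1, u(31) = 36, u(32) = 14, u(33) = 22, u(34) = 33, u(35) = 29, u(36) = 49, u(37) = 0, u(38) = 41, u(39) = 40, u(40) = 45, u(41) = 20, u(42) = 43, u(43) = 30, u(44) = 44, u(45) = 25, u(46) = 18, u(47) = 2, u(48) = 31.
Since u(48) = u(0) = 31, the sequence is periodic with period 48.
The value 8 first appears (with k ≥ 1) at u(29).

29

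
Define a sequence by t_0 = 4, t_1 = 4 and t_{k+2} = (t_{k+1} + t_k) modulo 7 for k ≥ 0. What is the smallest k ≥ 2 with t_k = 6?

4

We have t_0 = 4; t_1 = 4; t_2 = 1; t_3 = 5; t_4 = 6; t_5 = 4; t_6 = 3; t_7 = 0; t_8 = 3; t_9 = 3; t_{10} = 6; t_{11} = 2; t_{12} = 1; t_{13} = 3; t_{14} = 4; t_{15} = 0; t_{16} = 4; t_{17} = 4.
Since (t_{16}, t_{17}) = (t_0, t_1) = (4, 4) (two consecutive terms determine the rest), the sequence is periodic with period 16.
The value 6 first appears (with k ≥ 2) at t_4.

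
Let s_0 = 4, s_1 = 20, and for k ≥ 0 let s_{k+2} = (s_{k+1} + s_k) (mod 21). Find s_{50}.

3

Listing terms: s_0 = 4; s_1 = 20; s_2 = 3; s_3 = 2; s_4 = 5; s_5 = 7; s_6 = 12; s_7 = 19; s_8 = 10; s_9 = 8; s_{10} = 18; s_{11} = 5; s_{12} = 2; s_{13} = 7; s_{14} = 9; s_{15} = 16; s_{16} = 4; s_{17} = 20.
Since (s_{16}, s_{17}) = (s_0, s_1) = (4, 20) (two consecutive terms determine the rest), the sequence is periodic with period 16.
So s_{50} = s_{0 + ((50-0) mod 16)} = s_2 = 3.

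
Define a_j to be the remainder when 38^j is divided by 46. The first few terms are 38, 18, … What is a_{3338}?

16

a_1 = 38; a_2 = 18; a_3 = 40; a_4 = 2; a_5 = 30; a_6 = 36; a_7 = 34; a_8 = 4; a_9 = 14; a_{10} = 26; a_{11} = 22; a_{12} = 8; a_{13} = 28; a_{14} = 6; a_{15} = 44; a_{16} = 16; a_{17} = 10; a_{18} = 12; a_{19} = 42; a_{20} = 32; a_{21} = 20; a_{22} = 24; a_{23} = 38.
Since a_{23} = a_1 = 38, the sequence is periodic with period 22.
So a_{3338} = a_{1 + ((3338-1) mod 22)} = a_{16} = 16.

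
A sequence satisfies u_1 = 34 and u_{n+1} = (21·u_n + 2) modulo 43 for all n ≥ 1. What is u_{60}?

8

We have u_1 = 34,  u_2 = 28,  u_3 = 31,  u_4 = 8,  u_5 = 41,  u_6 = 3,  u_7 = 22,  u_8 = 34.
The sequence repeats with period 7.
So u_{60} = u_{1 + ((60-1) mod 7)} = u_4 = 8.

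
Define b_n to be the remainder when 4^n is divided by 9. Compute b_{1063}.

b_0 = 1, b_1 = 4, b_2 = 7, b_3 = 1.
The sequence repeats with period 3.
So b_{1063} = b_{0 + ((1063-0) mod 3)} = b_1 = 4.

4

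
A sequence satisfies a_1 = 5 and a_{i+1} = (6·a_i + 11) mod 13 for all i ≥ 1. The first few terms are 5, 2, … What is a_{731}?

We have a_1 = 5,  a_2 = 2,  a_3 = 10,  a_4 = 6,  a_5 = 8,  a_6 = 7,  a_7 = 1,  a_8 = 4,  a_9 = 9,  a_{10} = 0,  a_{11} = 11,  a_{12} = 12,  a_{13} = 5.
The sequence repeats with period 12.
(731 - 1) mod 12 = 10, so a_{731} = a_{11} = 11.

11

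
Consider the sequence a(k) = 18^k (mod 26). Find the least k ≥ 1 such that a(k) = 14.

Listing terms: a(0) = 1, a(1) = 18, a(2) = 12, a(3) = 8, a(4) = 14, a(5) = 18.
Since a(5) = a(1) = 18, the sequence is eventually periodic: after a pre-period of length 1 it cycles with period 4.
The value 14 first appears (with k ≥ 1) at a(4).

4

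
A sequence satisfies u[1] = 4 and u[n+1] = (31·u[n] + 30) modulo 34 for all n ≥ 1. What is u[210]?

18

We have u[1] = 4; u[2] = 18; u[3] = 10; u[4] = 0; u[5] = 30; u[6] = 8; u[7] = 6; u[8] = 12; u[9] = 28; u[10] = 14; u[11] = 22; u[12] = 32; u[13] = 2; u[14] = 24; u[15] = 26; u[16] = 20; u[17] = 4.
The sequence repeats with period 16.
(210 - 1) mod 16 = 1, so u[210] = u[2] = 18.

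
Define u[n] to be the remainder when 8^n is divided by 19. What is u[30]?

1

Listing terms: u[1] = 8; u[2] = 7; u[3] = 18; u[4] = 11; u[5] = 12; u[6] = 1; u[7] = 8.
Since u[7] = u[1] = 8, the sequence is periodic with period 6.
(30 - 1) mod 6 = 5, so u[30] = u[6] = 1.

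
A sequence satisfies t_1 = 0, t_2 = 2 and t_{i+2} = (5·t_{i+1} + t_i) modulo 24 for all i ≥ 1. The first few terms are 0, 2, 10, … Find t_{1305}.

18

t_1 = 0; t_2 = 2; t_3 = 10; t_4 = 4; t_5 = 6; t_6 = 10; t_7 = 8; t_8 = 2; t_9 = 18; t_{10} = 20; t_{11} = 22; t_{12} = 10; t_{13} = 0; t_{14} = 10; t_{15} = 2; t_{16} = 20; t_{17} = 6; t_{18} = 2; t_{19} = 16; t_{20} = 10; t_{21} = 18; t_{22} = 4; t_{23} = 14; t_{24} = 2; t_{25} = 0; t_{26} = 2.
The sequence repeats with period 24.
So t_{1305} = t_{1 + ((1305-1) mod 24)} = t_9 = 18.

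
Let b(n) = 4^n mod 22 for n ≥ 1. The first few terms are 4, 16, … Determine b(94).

14

Computing terms: b(1) = 4, b(2) = 16, b(3) = 20, b(4) = 14, b(5) = 12, b(6) = 4.
Since b(6) = b(1) = 4, the sequence is periodic with period 5.
So b(94) = b(1 + ((94-1) mod 5)) = b(4) = 14.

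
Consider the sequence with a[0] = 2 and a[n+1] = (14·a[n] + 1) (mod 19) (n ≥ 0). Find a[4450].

6

We have a[0] = 2, a[1] = 10, a[2] = 8, a[3] = 18, a[4] = 6, a[5] = 9, a[6] = 13, a[7] = 12, a[8] = 17, a[9] = 11, a[10] = 3, a[11] = 5, a[12] = 14, a[13] = 7, a[14] = 4, a[15] = 0, a[16] = 1, a[17] = 15, a[18] = 2.
Since a[18] = a[0] = 2, the sequence is periodic with period 18.
So a[4450] = a[0 + ((4450-0) mod 18)] = a[4] = 6.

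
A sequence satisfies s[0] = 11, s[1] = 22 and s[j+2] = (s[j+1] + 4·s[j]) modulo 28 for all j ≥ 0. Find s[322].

26

We have s[0] = 11, s[1] = 22, s[2] = 10, s[3] = 14, s[4] = 26, s[5] = 26, s[6] = 18, s[7] = 10, s[8] = 26, s[9] = 10, s[10] = 2, s[11] = 14, s[12] = 22, s[13] = 22, s[14] = 26, s[15] = 2, s[16] = 22, s[17] = 2, s[18] = 6, s[19] = 14, s[20] = 10, s[21] = 10, s[22] = 22, s[23] = 6, s[24] = 10, s[25] = 6, s[26] = 18, s[27] = 14, s[28] = 2, s[29] = 2, s[30] = 10, s[31] = 18, s[32] = 2, s[33] = 18, s[34] = 26, s[35] = 14, s[36] = 6, s[37] = 6, s[38] = 2, s[39] = 26, s[40] = 6, s[41] = 26, s[42] = 22, s[43] = 14, s[44] = 18, s[45] = 18, s[46] = 6, s[47] = 22, s[48] = 18, s[49] = 22, s[50] = 10.
Since (s[49], s[50]) = (s[1], s[2]) = (22, 10) (two consecutive terms determine the rest), the sequence is eventually periodic: after a pre-period of length 1 it cycles with period 48.
For j ≥ 1, s[j] depends only on (j - 1) mod 48. (322 - 1) mod 48 = 33, so s[322] = s[34] = 26.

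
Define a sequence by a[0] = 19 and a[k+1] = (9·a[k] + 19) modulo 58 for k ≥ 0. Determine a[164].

Computing terms: a[0] = 19,  a[1] = 16,  a[2] = 47,  a[3] = 36,  a[4] = 53,  a[5] = 32,  a[6] = 17,  a[7] = 56,  a[8] = 1,  a[9] = 28,  a[10] = 39,  a[11] = 22,  a[12] = 43,  a[13] = 0,  a[14] = 19.
The sequence repeats with period 14.
(164 - 0) mod 14 = 10, so a[164] = a[10] = 39.

39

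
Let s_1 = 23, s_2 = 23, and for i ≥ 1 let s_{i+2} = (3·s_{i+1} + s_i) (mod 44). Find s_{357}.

32

We have s_1 = 23,  s_2 = 23,  s_3 = 4,  s_4 = 35,  s_5 = 21,  s_6 = 10,  s_7 = 7,  s_8 = 31,  s_9 = 12,  s_{10} = 23,  s_{11} = 37,  s_{12} = 2,  s_{13} = 43,  s_{14} = 43,  s_{15} = 40,  s_{16} = 31,  s_{17} = 1,  s_{18} = 34,  s_{19} = 15,  s_{20} = 35,  s_{21} = 32,  s_{22} = 43,  s_{23} = 29,  s_{24} = 42,  s_{25} = 23,  s_{26} = 23.
The sequence repeats with period 24.
So s_{357} = s_{1 + ((357-1) mod 24)} = s_{21} = 32.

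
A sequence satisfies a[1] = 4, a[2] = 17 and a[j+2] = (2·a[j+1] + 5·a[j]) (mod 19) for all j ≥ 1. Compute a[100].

a[1] = 4,  a[2] = 17,  a[3] = 16,  a[4] = 3,  a[5] = 10,  a[6] = 16,  a[7] = 6,  a[8] = 16,  a[9] = 5,  a[10] = 14,  a[11] = 15,  a[12] = 5,  a[13] = 9,  a[14] = 5,  a[15] = 17,  a[16] = 2,  a[17] = 13,  a[18] = 17,  a[19] = 4,  a[20] = 17.
The sequence repeats with period 18.
So a[100] = a[1 + ((100-1) mod 18)] = a[10] = 14.

14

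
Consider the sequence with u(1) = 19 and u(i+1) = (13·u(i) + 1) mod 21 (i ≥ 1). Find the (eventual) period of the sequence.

We have u(1) = 19,  u(2) = 17,  u(3) = 12,  u(4) = 10,  u(5) = 5,  u(6) = 3,  u(7) = 19.
Since u(7) = u(1) = 19, the sequence is periodic with period 6.

6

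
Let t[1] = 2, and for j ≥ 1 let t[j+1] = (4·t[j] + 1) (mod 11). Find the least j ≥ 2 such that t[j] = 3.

5

t[1] = 2,  t[2] = 9,  t[3] = 4,  t[4] = 6,  t[5] = 3,  t[6] = 2.
The sequence repeats with period 5.
The value 3 first appears (with j ≥ 2) at t[5].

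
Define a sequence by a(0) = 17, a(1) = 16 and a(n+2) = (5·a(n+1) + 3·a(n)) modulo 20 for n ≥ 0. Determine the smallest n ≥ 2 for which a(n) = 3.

3

a(0) = 17; a(1) = 16; a(2) = 11; a(3) = 3; a(4) = 8; a(5) = 9; a(6) = 9; a(7) = 12; a(8) = 7; a(9) = 11; a(10) = 16; a(11) = 13; a(12) = 13; a(13) = 4; a(14) = 19; a(15) = 7; a(16) = 12; a(17) = 1; a(18) = 1; a(19) = 8; a(20) = 3; a(21) = 19; a(22) = 4; a(23) = 17; a(24) = 17; a(25) = 16.
Since (a(24), a(25)) = (a(0), a(1)) = (17, 16) (two consecutive terms determine the rest), the sequence is periodic with period 24.
The value 3 first appears (with n ≥ 2) at a(3).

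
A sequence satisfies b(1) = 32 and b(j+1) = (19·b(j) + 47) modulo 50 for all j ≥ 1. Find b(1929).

22

b(1) = 32; b(2) = 5; b(3) = 42; b(4) = 45; b(5) = 2; b(6) = 35; b(7) = 12; b(8) = 25; b(9) = 22; b(10) = 15; b(11) = 32.
The sequence repeats with period 10.
So b(1929) = b(1 + ((1929-1) mod 10)) = b(9) = 22.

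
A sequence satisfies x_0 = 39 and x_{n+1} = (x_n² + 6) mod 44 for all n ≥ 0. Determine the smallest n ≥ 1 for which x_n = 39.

x_0 = 39, x_1 = 31, x_2 = 43, x_3 = 7, x_4 = 11, x_5 = 39.
Since x_5 = x_0 = 39, the sequence is periodic with period 5.
The value 39 next appears (with n ≥ 1) at x_5.

5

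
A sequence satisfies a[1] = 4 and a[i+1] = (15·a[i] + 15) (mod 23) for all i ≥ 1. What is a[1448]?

2

a[1] = 4, a[2] = 6, a[3] = 13, a[4] = 3, a[5] = 14, a[6] = 18, a[7] = 9, a[8] = 12, a[9] = 11, a[10] = 19, a[11] = 1, a[12] = 7, a[13] = 5, a[14] = 21, a[15] = 8, a[16] = 20, a[17] = 16, a[18] = 2, a[19] = 22, a[20] = 0, a[21] = 15, a[22] = 10, a[23] = 4.
The sequence repeats with period 22.
So a[1448] = a[1 + ((1448-1) mod 22)] = a[18] = 2.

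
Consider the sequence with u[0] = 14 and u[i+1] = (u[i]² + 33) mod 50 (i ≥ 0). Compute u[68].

u[0] = 14, u[1] = 29, u[2] = 24, u[3] = 9, u[4] = 14.
The sequence repeats with period 4.
So u[68] = u[0 + ((68-0) mod 4)] = u[0] = 14.

14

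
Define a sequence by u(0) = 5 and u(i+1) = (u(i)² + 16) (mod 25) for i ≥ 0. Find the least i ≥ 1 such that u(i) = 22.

Computing terms: u(0) = 5,  u(1) = 16,  u(2) = 22,  u(3) = 0,  u(4) = 16.
Since u(4) = u(1) = 16, the sequence is eventually periodic: after a pre-period of length 1 it cycles with period 3.
The value 22 first appears (with i ≥ 1) at u(2).

2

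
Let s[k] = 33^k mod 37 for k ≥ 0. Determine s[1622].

16

Listing terms: s[0] = 1,  s[1] = 33,  s[2] = 16,  s[3] = 10,  s[4] = 34,  s[5] = 12,  s[6] = 26,  s[7] = 7,  s[8] = 9,  s[9] = 1.
The sequence repeats with period 9.
(1622 - 0) mod 9 = 2, so s[1622] = s[2] = 16.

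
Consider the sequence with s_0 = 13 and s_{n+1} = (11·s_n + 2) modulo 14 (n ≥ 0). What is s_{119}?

1

s_0 = 13, s_1 = 5, s_2 = 1, s_3 = 13.
The sequence repeats with period 3.
So s_{119} = s_{0 + ((119-0) mod 3)} = s_2 = 1.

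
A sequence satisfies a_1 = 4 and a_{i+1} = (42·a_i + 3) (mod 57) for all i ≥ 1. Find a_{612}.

Computing terms: a_1 = 4; a_2 = 0; a_3 = 3; a_4 = 15; a_5 = 6; a_6 = 27; a_7 = 54; a_8 = 48; a_9 = 24; a_{10} = 42; a_{11} = 0.
Since a_{11} = a_2 = 0, the sequence is eventually periodic: after a pre-period of length 1 it cycles with period 9.
For i ≥ 2, a_i depends only on (i - 2) mod 9. (612 - 2) mod 9 = 7, so a_{612} = a_9 = 24.

24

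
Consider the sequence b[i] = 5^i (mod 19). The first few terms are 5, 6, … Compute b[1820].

b[1] = 5, b[2] = 6, b[3] = 11, b[4] = 17, b[5] = 9, b[6] = 7, b[7] = 16, b[8] = 4, b[9] = 1, b[10] = 5.
Since b[10] = b[1] = 5, the sequence is periodic with period 9.
So b[1820] = b[1 + ((1820-1) mod 9)] = b[2] = 6.

6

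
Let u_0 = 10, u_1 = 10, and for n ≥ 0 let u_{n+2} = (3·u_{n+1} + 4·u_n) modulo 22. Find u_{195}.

20

We have u_0 = 10; u_1 = 10; u_2 = 4; u_3 = 8; u_4 = 18; u_5 = 20; u_6 = 0; u_7 = 14; u_8 = 20; u_9 = 6; u_{10} = 10; u_{11} = 10.
The sequence repeats with period 10.
(195 - 0) mod 10 = 5, so u_{195} = u_5 = 20.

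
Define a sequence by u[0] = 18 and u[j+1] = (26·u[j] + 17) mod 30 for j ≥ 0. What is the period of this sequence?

10

We have u[0] = 18,  u[1] = 5,  u[2] = 27,  u[3] = 29,  u[4] = 21,  u[5] = 23,  u[6] = 15,  u[7] = 17,  u[8] = 9,  u[9] = 11,  u[10] = 3,  u[11] = 5.
Since u[11] = u[1] = 5, the sequence is eventually periodic: after a pre-period of length 1 it cycles with period 10.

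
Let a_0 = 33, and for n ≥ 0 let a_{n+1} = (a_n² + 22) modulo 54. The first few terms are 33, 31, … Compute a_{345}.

35

We have a_0 = 33; a_1 = 31; a_2 = 11; a_3 = 35; a_4 = 5; a_5 = 47; a_6 = 17; a_7 = 41; a_8 = 29; a_9 = 53; a_{10} = 23; a_{11} = 11.
Since a_{11} = a_2 = 11, the sequence is eventually periodic: after a pre-period of length 2 it cycles with period 9.
For n ≥ 2, a_n depends only on (n - 2) mod 9. (345 - 2) mod 9 = 1, so a_{345} = a_3 = 35.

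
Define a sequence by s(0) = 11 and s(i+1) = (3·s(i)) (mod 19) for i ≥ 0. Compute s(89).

Listing terms: s(0) = 11; s(1) = 14; s(2) = 4; s(3) = 12; s(4) = 17; s(5) = 13; s(6) = 1; s(7) = 3; s(8) = 9; s(9) = 8; s(10) = 5; s(11) = 15; s(12) = 7; s(13) = 2; s(14) = 6; s(15) = 18; s(16) = 16; s(17) = 10; s(18) = 11.
Since s(18) = s(0) = 11, the sequence is periodic with period 18.
(89 - 0) mod 18 = 17, so s(89) = s(17) = 10.

10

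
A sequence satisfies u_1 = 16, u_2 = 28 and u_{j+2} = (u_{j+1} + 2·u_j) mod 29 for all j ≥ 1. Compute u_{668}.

10

We have u_1 = 16,  u_2 = 28,  u_3 = 2,  u_4 = 0,  u_5 = 4,  u_6 = 4,  u_7 = 12,  u_8 = 20,  u_9 = 15,  u_{10} = 26,  u_{11} = 27,  u_{12} = 21,  u_{13} = 17,  u_{14} = 1,  u_{15} = 6,  u_{16} = 8,  u_{17} = 20,  u_{18} = 7,  u_{19} = 18,  u_{20} = 3,  u_{21} = 10,  u_{22} = 16,  u_{23} = 7,  u_{24} = 10,  u_{25} = 24,  u_{26} = 15,  u_{27} = 5,  u_{28} = 6,  u_{29} = 16,  u_{30} = 28.
The sequence repeats with period 28.
So u_{668} = u_{1 + ((668-1) mod 28)} = u_{24} = 10.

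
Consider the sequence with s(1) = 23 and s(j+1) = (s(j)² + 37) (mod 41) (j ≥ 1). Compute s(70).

17

Listing terms: s(1) = 23,  s(2) = 33,  s(3) = 19,  s(4) = 29,  s(5) = 17,  s(6) = 39,  s(7) = 0,  s(8) = 37,  s(9) = 12,  s(10) = 17.
Since s(10) = s(5) = 17, the sequence is eventually periodic: after a pre-period of length 4 it cycles with period 5.
For j ≥ 5, s(j) depends only on (j - 5) mod 5. (70 - 5) mod 5 = 0, so s(70) = s(5) = 17.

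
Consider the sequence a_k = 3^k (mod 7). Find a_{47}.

a_1 = 3; a_2 = 2; a_3 = 6; a_4 = 4; a_5 = 5; a_6 = 1; a_7 = 3.
Since a_7 = a_1 = 3, the sequence is periodic with period 6.
So a_{47} = a_{1 + ((47-1) mod 6)} = a_5 = 5.

5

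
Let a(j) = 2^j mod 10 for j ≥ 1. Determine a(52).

Computing terms: a(1) = 2; a(2) = 4; a(3) = 8; a(4) = 6; a(5) = 2.
The sequence repeats with period 4.
So a(52) = a(1 + ((52-1) mod 4)) = a(4) = 6.

6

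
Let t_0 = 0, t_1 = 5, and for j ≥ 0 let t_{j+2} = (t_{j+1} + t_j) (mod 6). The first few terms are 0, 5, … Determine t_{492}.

0

We have t_0 = 0; t_1 = 5; t_2 = 5; t_3 = 4; t_4 = 3; t_5 = 1; t_6 = 4; t_7 = 5; t_8 = 3; t_9 = 2; t_{10} = 5; t_{11} = 1; t_{12} = 0; t_{13} = 1; t_{14} = 1; t_{15} = 2; t_{16} = 3; t_{17} = 5; t_{18} = 2; t_{19} = 1; t_{20} = 3; t_{21} = 4; t_{22} = 1; t_{23} = 5; t_{24} = 0; t_{25} = 5.
The sequence repeats with period 24.
(492 - 0) mod 24 = 12, so t_{492} = t_{12} = 0.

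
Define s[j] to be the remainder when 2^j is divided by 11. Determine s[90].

Listing terms: s[0] = 1, s[1] = 2, s[2] = 4, s[3] = 8, s[4] = 5, s[5] = 10, s[6] = 9, s[7] = 7, s[8] = 3, s[9] = 6, s[10] = 1.
Since s[10] = s[0] = 1, the sequence is periodic with period 10.
So s[90] = s[0 + ((90-0) mod 10)] = s[0] = 1.

1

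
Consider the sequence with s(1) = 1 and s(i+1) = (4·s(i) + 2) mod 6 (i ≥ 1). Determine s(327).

s(1) = 1,  s(2) = 0,  s(3) = 2,  s(4) = 4,  s(5) = 0.
Since s(5) = s(2) = 0, the sequence is eventually periodic: after a pre-period of length 1 it cycles with period 3.
For i ≥ 2, s(i) depends only on (i - 2) mod 3. (327 - 2) mod 3 = 1, so s(327) = s(3) = 2.

2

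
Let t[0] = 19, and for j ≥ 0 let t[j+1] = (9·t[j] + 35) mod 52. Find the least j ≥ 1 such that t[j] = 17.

Listing terms: t[0] = 19, t[1] = 50, t[2] = 17, t[3] = 32, t[4] = 11, t[5] = 30, t[6] = 45, t[7] = 24, t[8] = 43, t[9] = 6, t[10] = 37, t[11] = 4, t[12] = 19.
Since t[12] = t[0] = 19, the sequence is periodic with period 12.
The value 17 first appears (with j ≥ 1) at t[2].

2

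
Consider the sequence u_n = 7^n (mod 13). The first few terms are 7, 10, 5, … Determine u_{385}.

7

Computing terms: u_1 = 7, u_2 = 10, u_3 = 5, u_4 = 9, u_5 = 11, u_6 = 12, u_7 = 6, u_8 = 3, u_9 = 8, u_{10} = 4, u_{11} = 2, u_{12} = 1, u_{13} = 7.
Since u_{13} = u_1 = 7, the sequence is periodic with period 12.
So u_{385} = u_{1 + ((385-1) mod 12)} = u_1 = 7.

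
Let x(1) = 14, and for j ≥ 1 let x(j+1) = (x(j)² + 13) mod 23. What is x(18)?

17

We have x(1) = 14,  x(2) = 2,  x(3) = 17,  x(4) = 3,  x(5) = 22,  x(6) = 14.
The sequence repeats with period 5.
(18 - 1) mod 5 = 2, so x(18) = x(3) = 17.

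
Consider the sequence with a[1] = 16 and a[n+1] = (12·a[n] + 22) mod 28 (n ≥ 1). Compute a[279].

14

We have a[1] = 16; a[2] = 18; a[3] = 14; a[4] = 22; a[5] = 6; a[6] = 10; a[7] = 2; a[8] = 18.
Since a[8] = a[2] = 18, the sequence is eventually periodic: after a pre-period of length 1 it cycles with period 6.
For n ≥ 2, a[n] depends only on (n - 2) mod 6. (279 - 2) mod 6 = 1, so a[279] = a[3] = 14.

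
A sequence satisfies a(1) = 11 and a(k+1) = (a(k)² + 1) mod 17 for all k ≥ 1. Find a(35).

2

Listing terms: a(1) = 11; a(2) = 3; a(3) = 10; a(4) = 16; a(5) = 2; a(6) = 5; a(7) = 9; a(8) = 14; a(9) = 10.
Since a(9) = a(3) = 10, the sequence is eventually periodic: after a pre-period of length 2 it cycles with period 6.
For k ≥ 3, a(k) depends only on (k - 3) mod 6. (35 - 3) mod 6 = 2, so a(35) = a(5) = 2.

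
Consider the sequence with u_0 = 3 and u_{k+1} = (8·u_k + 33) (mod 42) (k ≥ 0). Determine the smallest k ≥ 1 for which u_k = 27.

2

Listing terms: u_0 = 3, u_1 = 15, u_2 = 27, u_3 = 39, u_4 = 9, u_5 = 21, u_6 = 33, u_7 = 3.
Since u_7 = u_0 = 3, the sequence is periodic with period 7.
The value 27 first appears (with k ≥ 1) at u_2.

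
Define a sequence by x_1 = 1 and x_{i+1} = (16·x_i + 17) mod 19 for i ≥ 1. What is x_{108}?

18

Listing terms: x_1 = 1,  x_2 = 14,  x_3 = 13,  x_4 = 16,  x_5 = 7,  x_6 = 15,  x_7 = 10,  x_8 = 6,  x_9 = 18,  x_{10} = 1.
Since x_{10} = x_1 = 1, the sequence is periodic with period 9.
(108 - 1) mod 9 = 8, so x_{108} = x_9 = 18.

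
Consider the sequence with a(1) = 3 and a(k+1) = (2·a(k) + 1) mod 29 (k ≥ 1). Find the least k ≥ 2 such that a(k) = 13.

a(1) = 3, a(2) = 7, a(3) = 15, a(4) = 2, a(5) = 5, a(6) = 11, a(7) = 23, a(8) = 18, a(9) = 8, a(10) = 17, a(11) = 6, a(12) = 13, a(13) = 27, a(14) = 26, a(15) = 24, a(16) = 20, a(17) = 12, a(18) = 25, a(19) = 22, a(20) = 16, a(21) = 4, a(22) = 9, a(23) = 19, a(24) = 10, a(25) = 21, a(26) = 14, a(27) = 0, a(28) = 1, a(29) = 3.
The sequence repeats with period 28.
The value 13 first appears (with k ≥ 2) at a(12).

12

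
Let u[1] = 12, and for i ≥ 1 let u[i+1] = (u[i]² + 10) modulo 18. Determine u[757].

14

We have u[1] = 12; u[2] = 10; u[3] = 2; u[4] = 14; u[5] = 8; u[6] = 2.
Since u[6] = u[3] = 2, the sequence is eventually periodic: after a pre-period of length 2 it cycles with period 3.
For i ≥ 3, u[i] depends only on (i - 3) mod 3. (757 - 3) mod 3 = 1, so u[757] = u[4] = 14.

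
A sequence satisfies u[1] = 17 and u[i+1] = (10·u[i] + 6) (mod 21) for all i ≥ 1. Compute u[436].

5

Computing terms: u[1] = 17,  u[2] = 8,  u[3] = 2,  u[4] = 5,  u[5] = 14,  u[6] = 20,  u[7] = 17.
Since u[7] = u[1] = 17, the sequence is periodic with period 6.
(436 - 1) mod 6 = 3, so u[436] = u[4] = 5.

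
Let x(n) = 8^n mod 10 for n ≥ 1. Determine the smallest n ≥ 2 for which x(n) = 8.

5

Computing terms: x(1) = 8,  x(2) = 4,  x(3) = 2,  x(4) = 6,  x(5) = 8.
Since x(5) = x(1) = 8, the sequence is periodic with period 4.
The value 8 next appears (with n ≥ 2) at x(5).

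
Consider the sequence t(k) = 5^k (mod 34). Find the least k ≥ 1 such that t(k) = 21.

t(0) = 1,  t(1) = 5,  t(2) = 25,  t(3) = 23,  t(4) = 13,  t(5) = 31,  t(6) = 19,  t(7) = 27,  t(8) = 33,  t(9) = 29,  t(10) = 9,  t(11) = 11,  t(12) = 21,  t(13) = 3,  t(14) = 15,  t(15) = 7,  t(16) = 1.
Since t(16) = t(0) = 1, the sequence is periodic with period 16.
The value 21 first appears (with k ≥ 1) at t(12).

12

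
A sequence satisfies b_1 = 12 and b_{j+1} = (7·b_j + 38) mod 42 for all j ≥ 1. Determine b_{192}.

Computing terms: b_1 = 12,  b_2 = 38,  b_3 = 10,  b_4 = 24,  b_5 = 38.
Since b_5 = b_2 = 38, the sequence is eventually periodic: after a pre-period of length 1 it cycles with period 3.
For j ≥ 2, b_j depends only on (j - 2) mod 3. (192 - 2) mod 3 = 1, so b_{192} = b_3 = 10.

10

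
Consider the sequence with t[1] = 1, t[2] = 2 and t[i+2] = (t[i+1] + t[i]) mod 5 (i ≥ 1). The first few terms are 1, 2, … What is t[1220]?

We have t[1] = 1,  t[2] = 2,  t[3] = 3,  t[4] = 0,  t[5] = 3,  t[6] = 3,  t[7] = 1,  t[8] = 4,  t[9] = 0,  t[10] = 4,  t[11] = 4,  t[12] = 3,  t[13] = 2,  t[14] = 0,  t[15] = 2,  t[16] = 2,  t[17] = 4,  t[18] = 1,  t[19] = 0,  t[20] = 1,  t[21] = 1,  t[22] = 2.
The sequence repeats with period 20.
So t[1220] = t[1 + ((1220-1) mod 20)] = t[20] = 1.

1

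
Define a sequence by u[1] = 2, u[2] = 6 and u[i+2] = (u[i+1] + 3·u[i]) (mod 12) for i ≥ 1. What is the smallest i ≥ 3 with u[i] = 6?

u[1] = 2,  u[2] = 6,  u[3] = 0,  u[4] = 6,  u[5] = 6,  u[6] = 0.
Since (u[5], u[6]) = (u[2], u[3]) = (6, 0) (two consecutive terms determine the rest), the sequence is eventually periodic: after a pre-period of length 1 it cycles with period 3.
The value 6 first appears (with i ≥ 3) at u[4].

4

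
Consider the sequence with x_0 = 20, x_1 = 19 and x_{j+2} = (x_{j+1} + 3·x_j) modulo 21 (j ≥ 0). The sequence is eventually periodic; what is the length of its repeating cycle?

24

Computing terms: x_0 = 20,  x_1 = 19,  x_2 = 16,  x_3 = 10,  x_4 = 16,  x_5 = 4,  x_6 = 10,  x_7 = 1,  x_8 = 10,  x_9 = 13,  x_{10} = 1,  x_{11} = 19,  x_{12} = 1,  x_{13} = 16,  x_{14} = 19,  x_{15} = 4,  x_{16} = 19,  x_{17} = 10,  x_{18} = 4,  x_{19} = 13,  x_{20} = 4,  x_{21} = 1,  x_{22} = 13,  x_{23} = 16,  x_{24} = 13,  x_{25} = 19,  x_{26} = 16.
Since (x_{25}, x_{26}) = (x_1, x_2) = (19, 16) (two consecutive terms determine the rest), the sequence is eventually periodic: after a pre-period of length 1 it cycles with period 24.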